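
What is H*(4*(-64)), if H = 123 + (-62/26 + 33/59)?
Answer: -23792896/767 ≈ -31021.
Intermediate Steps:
H = 92941/767 (H = 123 + (-62*1/26 + 33*(1/59)) = 123 + (-31/13 + 33/59) = 123 - 1400/767 = 92941/767 ≈ 121.17)
H*(4*(-64)) = 92941*(4*(-64))/767 = (92941/767)*(-256) = -23792896/767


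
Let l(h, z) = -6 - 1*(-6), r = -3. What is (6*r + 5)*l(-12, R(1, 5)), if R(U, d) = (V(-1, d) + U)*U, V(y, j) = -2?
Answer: 0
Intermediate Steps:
R(U, d) = U*(-2 + U) (R(U, d) = (-2 + U)*U = U*(-2 + U))
l(h, z) = 0 (l(h, z) = -6 + 6 = 0)
(6*r + 5)*l(-12, R(1, 5)) = (6*(-3) + 5)*0 = (-18 + 5)*0 = -13*0 = 0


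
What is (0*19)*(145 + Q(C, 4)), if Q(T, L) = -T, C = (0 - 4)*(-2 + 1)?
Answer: 0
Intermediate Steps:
C = 4 (C = -4*(-1) = 4)
(0*19)*(145 + Q(C, 4)) = (0*19)*(145 - 1*4) = 0*(145 - 4) = 0*141 = 0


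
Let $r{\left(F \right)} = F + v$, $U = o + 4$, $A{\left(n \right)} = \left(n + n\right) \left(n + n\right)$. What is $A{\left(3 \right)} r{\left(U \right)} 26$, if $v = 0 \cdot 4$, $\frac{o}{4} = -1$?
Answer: $0$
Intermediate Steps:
$o = -4$ ($o = 4 \left(-1\right) = -4$)
$A{\left(n \right)} = 4 n^{2}$ ($A{\left(n \right)} = 2 n 2 n = 4 n^{2}$)
$U = 0$ ($U = -4 + 4 = 0$)
$v = 0$
$r{\left(F \right)} = F$ ($r{\left(F \right)} = F + 0 = F$)
$A{\left(3 \right)} r{\left(U \right)} 26 = 4 \cdot 3^{2} \cdot 0 \cdot 26 = 4 \cdot 9 \cdot 0 \cdot 26 = 36 \cdot 0 \cdot 26 = 0 \cdot 26 = 0$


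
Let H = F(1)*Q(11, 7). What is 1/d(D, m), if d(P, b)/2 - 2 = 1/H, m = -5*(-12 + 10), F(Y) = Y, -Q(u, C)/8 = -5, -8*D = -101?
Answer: 20/81 ≈ 0.24691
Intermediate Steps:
D = 101/8 (D = -⅛*(-101) = 101/8 ≈ 12.625)
Q(u, C) = 40 (Q(u, C) = -8*(-5) = 40)
m = 10 (m = -5*(-2) = 10)
H = 40 (H = 1*40 = 40)
d(P, b) = 81/20 (d(P, b) = 4 + 2/40 = 4 + 2*(1/40) = 4 + 1/20 = 81/20)
1/d(D, m) = 1/(81/20) = 20/81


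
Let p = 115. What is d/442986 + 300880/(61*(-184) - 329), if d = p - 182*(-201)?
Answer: -14762407471/568646362 ≈ -25.961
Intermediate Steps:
d = 36697 (d = 115 - 182*(-201) = 115 + 36582 = 36697)
d/442986 + 300880/(61*(-184) - 329) = 36697/442986 + 300880/(61*(-184) - 329) = 36697*(1/442986) + 300880/(-11224 - 329) = 36697/442986 + 300880/(-11553) = 36697/442986 + 300880*(-1/11553) = 36697/442986 - 300880/11553 = -14762407471/568646362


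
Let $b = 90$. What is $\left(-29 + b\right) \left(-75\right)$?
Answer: $-4575$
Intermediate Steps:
$\left(-29 + b\right) \left(-75\right) = \left(-29 + 90\right) \left(-75\right) = 61 \left(-75\right) = -4575$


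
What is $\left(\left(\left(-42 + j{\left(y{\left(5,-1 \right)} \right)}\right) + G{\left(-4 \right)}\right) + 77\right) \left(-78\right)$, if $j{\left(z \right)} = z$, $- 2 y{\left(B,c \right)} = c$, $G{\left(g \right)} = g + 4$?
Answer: $-2769$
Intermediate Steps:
$G{\left(g \right)} = 4 + g$
$y{\left(B,c \right)} = - \frac{c}{2}$
$\left(\left(\left(-42 + j{\left(y{\left(5,-1 \right)} \right)}\right) + G{\left(-4 \right)}\right) + 77\right) \left(-78\right) = \left(\left(\left(-42 - - \frac{1}{2}\right) + \left(4 - 4\right)\right) + 77\right) \left(-78\right) = \left(\left(\left(-42 + \frac{1}{2}\right) + 0\right) + 77\right) \left(-78\right) = \left(\left(- \frac{83}{2} + 0\right) + 77\right) \left(-78\right) = \left(- \frac{83}{2} + 77\right) \left(-78\right) = \frac{71}{2} \left(-78\right) = -2769$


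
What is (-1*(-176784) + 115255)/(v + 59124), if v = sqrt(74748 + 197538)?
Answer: 2877752306/582562515 - 292039*sqrt(30254)/1165125030 ≈ 4.8962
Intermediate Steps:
v = 3*sqrt(30254) (v = sqrt(272286) = 3*sqrt(30254) ≈ 521.81)
(-1*(-176784) + 115255)/(v + 59124) = (-1*(-176784) + 115255)/(3*sqrt(30254) + 59124) = (176784 + 115255)/(59124 + 3*sqrt(30254)) = 292039/(59124 + 3*sqrt(30254))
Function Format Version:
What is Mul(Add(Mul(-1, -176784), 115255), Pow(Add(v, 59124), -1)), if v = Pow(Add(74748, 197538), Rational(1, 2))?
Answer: Add(Rational(2877752306, 582562515), Mul(Rational(-292039, 1165125030), Pow(30254, Rational(1, 2)))) ≈ 4.8962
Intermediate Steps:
v = Mul(3, Pow(30254, Rational(1, 2))) (v = Pow(272286, Rational(1, 2)) = Mul(3, Pow(30254, Rational(1, 2))) ≈ 521.81)
Mul(Add(Mul(-1, -176784), 115255), Pow(Add(v, 59124), -1)) = Mul(Add(Mul(-1, -176784), 115255), Pow(Add(Mul(3, Pow(30254, Rational(1, 2))), 59124), -1)) = Mul(Add(176784, 115255), Pow(Add(59124, Mul(3, Pow(30254, Rational(1, 2)))), -1)) = Mul(292039, Pow(Add(59124, Mul(3, Pow(30254, Rational(1, 2)))), -1))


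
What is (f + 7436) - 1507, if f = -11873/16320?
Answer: 96749407/16320 ≈ 5928.3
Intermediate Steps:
f = -11873/16320 (f = -11873*1/16320 = -11873/16320 ≈ -0.72751)
(f + 7436) - 1507 = (-11873/16320 + 7436) - 1507 = 121343647/16320 - 1507 = 96749407/16320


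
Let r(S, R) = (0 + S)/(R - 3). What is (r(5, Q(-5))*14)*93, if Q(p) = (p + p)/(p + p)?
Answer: -3255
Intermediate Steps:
Q(p) = 1 (Q(p) = (2*p)/((2*p)) = (2*p)*(1/(2*p)) = 1)
r(S, R) = S/(-3 + R)
(r(5, Q(-5))*14)*93 = ((5/(-3 + 1))*14)*93 = ((5/(-2))*14)*93 = ((5*(-½))*14)*93 = -5/2*14*93 = -35*93 = -3255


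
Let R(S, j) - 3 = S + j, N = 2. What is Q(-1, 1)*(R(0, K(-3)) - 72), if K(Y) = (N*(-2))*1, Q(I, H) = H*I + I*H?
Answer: 146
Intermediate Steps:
Q(I, H) = 2*H*I (Q(I, H) = H*I + H*I = 2*H*I)
K(Y) = -4 (K(Y) = (2*(-2))*1 = -4*1 = -4)
R(S, j) = 3 + S + j (R(S, j) = 3 + (S + j) = 3 + S + j)
Q(-1, 1)*(R(0, K(-3)) - 72) = (2*1*(-1))*((3 + 0 - 4) - 72) = -2*(-1 - 72) = -2*(-73) = 146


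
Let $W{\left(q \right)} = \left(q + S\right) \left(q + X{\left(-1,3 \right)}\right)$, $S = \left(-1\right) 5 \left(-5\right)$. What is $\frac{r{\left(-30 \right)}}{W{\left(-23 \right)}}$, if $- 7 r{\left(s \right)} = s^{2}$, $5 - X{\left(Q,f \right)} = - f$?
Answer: $\frac{30}{7} \approx 4.2857$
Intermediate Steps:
$X{\left(Q,f \right)} = 5 + f$ ($X{\left(Q,f \right)} = 5 - - f = 5 + f$)
$S = 25$ ($S = \left(-5\right) \left(-5\right) = 25$)
$r{\left(s \right)} = - \frac{s^{2}}{7}$
$W{\left(q \right)} = \left(8 + q\right) \left(25 + q\right)$ ($W{\left(q \right)} = \left(q + 25\right) \left(q + \left(5 + 3\right)\right) = \left(25 + q\right) \left(q + 8\right) = \left(25 + q\right) \left(8 + q\right) = \left(8 + q\right) \left(25 + q\right)$)
$\frac{r{\left(-30 \right)}}{W{\left(-23 \right)}} = \frac{\left(- \frac{1}{7}\right) \left(-30\right)^{2}}{200 + \left(-23\right)^{2} + 33 \left(-23\right)} = \frac{\left(- \frac{1}{7}\right) 900}{200 + 529 - 759} = - \frac{900}{7 \left(-30\right)} = \left(- \frac{900}{7}\right) \left(- \frac{1}{30}\right) = \frac{30}{7}$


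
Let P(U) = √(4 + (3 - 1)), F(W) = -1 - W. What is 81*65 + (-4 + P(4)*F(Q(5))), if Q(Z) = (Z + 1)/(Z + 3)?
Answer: 5261 - 7*√6/4 ≈ 5256.7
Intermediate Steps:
Q(Z) = (1 + Z)/(3 + Z)
P(U) = √6 (P(U) = √(4 + 2) = √6)
81*65 + (-4 + P(4)*F(Q(5))) = 81*65 + (-4 + √6*(-1 - (1 + 5)/(3 + 5))) = 5265 + (-4 + √6*(-1 - 6/8)) = 5265 + (-4 + √6*(-1 - 1*¾)) = 5265 + (-4 + √6*(-1 - ¾)) = 5265 + (-4 + √6*(-7/4)) = 5265 + (-4 - 7*√6/4) = 5261 - 7*√6/4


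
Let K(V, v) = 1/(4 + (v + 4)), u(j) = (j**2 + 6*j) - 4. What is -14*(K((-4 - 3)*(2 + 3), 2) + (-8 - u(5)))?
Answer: 4123/5 ≈ 824.60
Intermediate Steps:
u(j) = -4 + j**2 + 6*j
K(V, v) = 1/(8 + v) (K(V, v) = 1/(4 + (4 + v)) = 1/(8 + v))
-14*(K((-4 - 3)*(2 + 3), 2) + (-8 - u(5))) = -14*(1/(8 + 2) + (-8 - (-4 + 5**2 + 6*5))) = -14*(1/10 + (-8 - (-4 + 25 + 30))) = -14*(1/10 + (-8 - 1*51)) = -14*(1/10 + (-8 - 51)) = -14*(1/10 - 59) = -14*(-589/10) = 4123/5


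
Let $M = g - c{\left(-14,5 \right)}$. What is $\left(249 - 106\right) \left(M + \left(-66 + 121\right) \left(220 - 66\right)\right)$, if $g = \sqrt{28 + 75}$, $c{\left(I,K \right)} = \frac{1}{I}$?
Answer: $\frac{16957083}{14} + 143 \sqrt{103} \approx 1.2127 \cdot 10^{6}$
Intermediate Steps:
$g = \sqrt{103} \approx 10.149$
$M = \frac{1}{14} + \sqrt{103}$ ($M = \sqrt{103} - \frac{1}{-14} = \sqrt{103} - - \frac{1}{14} = \sqrt{103} + \frac{1}{14} = \frac{1}{14} + \sqrt{103} \approx 10.22$)
$\left(249 - 106\right) \left(M + \left(-66 + 121\right) \left(220 - 66\right)\right) = \left(249 - 106\right) \left(\left(\frac{1}{14} + \sqrt{103}\right) + \left(-66 + 121\right) \left(220 - 66\right)\right) = 143 \left(\left(\frac{1}{14} + \sqrt{103}\right) + 55 \cdot 154\right) = 143 \left(\left(\frac{1}{14} + \sqrt{103}\right) + 8470\right) = 143 \left(\frac{118581}{14} + \sqrt{103}\right) = \frac{16957083}{14} + 143 \sqrt{103}$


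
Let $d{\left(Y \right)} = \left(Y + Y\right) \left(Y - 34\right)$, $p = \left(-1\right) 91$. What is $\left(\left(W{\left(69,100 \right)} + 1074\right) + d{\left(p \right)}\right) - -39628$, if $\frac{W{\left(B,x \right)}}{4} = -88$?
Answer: $63100$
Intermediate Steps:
$W{\left(B,x \right)} = -352$ ($W{\left(B,x \right)} = 4 \left(-88\right) = -352$)
$p = -91$
$d{\left(Y \right)} = 2 Y \left(-34 + Y\right)$
$\left(\left(W{\left(69,100 \right)} + 1074\right) + d{\left(p \right)}\right) - -39628 = \left(\left(-352 + 1074\right) + 2 \left(-91\right) \left(-34 - 91\right)\right) - -39628 = \left(722 + 2 \left(-91\right) \left(-125\right)\right) + 39628 = \left(722 + 22750\right) + 39628 = 23472 + 39628 = 63100$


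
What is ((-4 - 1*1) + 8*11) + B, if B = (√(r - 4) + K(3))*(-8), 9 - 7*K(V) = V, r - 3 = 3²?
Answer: 533/7 - 16*√2 ≈ 53.515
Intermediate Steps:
r = 12 (r = 3 + 3² = 3 + 9 = 12)
K(V) = 9/7 - V/7
B = -48/7 - 16*√2 (B = (√(12 - 4) + (9/7 - ⅐*3))*(-8) = (√8 + (9/7 - 3/7))*(-8) = (2*√2 + 6/7)*(-8) = (6/7 + 2*√2)*(-8) = -48/7 - 16*√2 ≈ -29.485)
((-4 - 1*1) + 8*11) + B = ((-4 - 1*1) + 8*11) + (-48/7 - 16*√2) = ((-4 - 1) + 88) + (-48/7 - 16*√2) = (-5 + 88) + (-48/7 - 16*√2) = 83 + (-48/7 - 16*√2) = 533/7 - 16*√2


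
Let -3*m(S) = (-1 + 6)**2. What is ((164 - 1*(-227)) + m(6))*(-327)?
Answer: -125132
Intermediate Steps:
m(S) = -25/3 (m(S) = -(-1 + 6)**2/3 = -1/3*5**2 = -1/3*25 = -25/3)
((164 - 1*(-227)) + m(6))*(-327) = ((164 - 1*(-227)) - 25/3)*(-327) = ((164 + 227) - 25/3)*(-327) = (391 - 25/3)*(-327) = (1148/3)*(-327) = -125132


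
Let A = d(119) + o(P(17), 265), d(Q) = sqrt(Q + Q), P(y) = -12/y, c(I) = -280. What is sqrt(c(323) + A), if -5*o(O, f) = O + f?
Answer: sqrt(-2404905 + 7225*sqrt(238))/85 ≈ 17.817*I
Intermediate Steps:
o(O, f) = -O/5 - f/5 (o(O, f) = -(O + f)/5 = -O/5 - f/5)
d(Q) = sqrt(2)*sqrt(Q) (d(Q) = sqrt(2*Q) = sqrt(2)*sqrt(Q))
A = -4493/85 + sqrt(238) (A = sqrt(2)*sqrt(119) + (-(-12)/(5*17) - 1/5*265) = sqrt(238) + (-(-12)/(5*17) - 53) = sqrt(238) + (-1/5*(-12/17) - 53) = sqrt(238) + (12/85 - 53) = sqrt(238) - 4493/85 = -4493/85 + sqrt(238) ≈ -37.432)
sqrt(c(323) + A) = sqrt(-280 + (-4493/85 + sqrt(238))) = sqrt(-28293/85 + sqrt(238))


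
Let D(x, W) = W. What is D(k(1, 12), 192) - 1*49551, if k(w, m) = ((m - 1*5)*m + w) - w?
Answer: -49359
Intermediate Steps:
k(w, m) = m*(-5 + m) (k(w, m) = ((m - 5)*m + w) - w = ((-5 + m)*m + w) - w = (m*(-5 + m) + w) - w = (w + m*(-5 + m)) - w = m*(-5 + m))
D(k(1, 12), 192) - 1*49551 = 192 - 1*49551 = 192 - 49551 = -49359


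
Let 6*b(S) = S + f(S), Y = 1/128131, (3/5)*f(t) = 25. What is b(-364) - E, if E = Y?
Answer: -123902695/2306358 ≈ -53.722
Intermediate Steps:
f(t) = 125/3 (f(t) = (5/3)*25 = 125/3)
Y = 1/128131 ≈ 7.8045e-6
E = 1/128131 ≈ 7.8045e-6
b(S) = 125/18 + S/6 (b(S) = (S + 125/3)/6 = (125/3 + S)/6 = 125/18 + S/6)
b(-364) - E = (125/18 + (⅙)*(-364)) - 1*1/128131 = (125/18 - 182/3) - 1/128131 = -967/18 - 1/128131 = -123902695/2306358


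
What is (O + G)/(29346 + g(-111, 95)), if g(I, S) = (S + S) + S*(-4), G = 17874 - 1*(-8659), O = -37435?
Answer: -5451/14578 ≈ -0.37392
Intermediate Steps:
G = 26533 (G = 17874 + 8659 = 26533)
g(I, S) = -2*S (g(I, S) = 2*S - 4*S = -2*S)
(O + G)/(29346 + g(-111, 95)) = (-37435 + 26533)/(29346 - 2*95) = -10902/(29346 - 190) = -10902/29156 = -10902*1/29156 = -5451/14578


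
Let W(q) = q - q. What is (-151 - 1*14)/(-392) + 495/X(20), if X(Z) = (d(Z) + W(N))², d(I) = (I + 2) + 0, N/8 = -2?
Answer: 6225/4312 ≈ 1.4436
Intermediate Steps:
N = -16 (N = 8*(-2) = -16)
W(q) = 0
d(I) = 2 + I (d(I) = (2 + I) + 0 = 2 + I)
X(Z) = (2 + Z)² (X(Z) = ((2 + Z) + 0)² = (2 + Z)²)
(-151 - 1*14)/(-392) + 495/X(20) = (-151 - 1*14)/(-392) + 495/((2 + 20)²) = (-151 - 14)*(-1/392) + 495/(22²) = -165*(-1/392) + 495/484 = 165/392 + 495*(1/484) = 165/392 + 45/44 = 6225/4312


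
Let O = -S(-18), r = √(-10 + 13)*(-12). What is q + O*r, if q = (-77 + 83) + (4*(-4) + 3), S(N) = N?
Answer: -7 - 216*√3 ≈ -381.12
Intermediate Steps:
r = -12*√3 (r = √3*(-12) = -12*√3 ≈ -20.785)
q = -7 (q = 6 + (-16 + 3) = 6 - 13 = -7)
O = 18 (O = -1*(-18) = 18)
q + O*r = -7 + 18*(-12*√3) = -7 - 216*√3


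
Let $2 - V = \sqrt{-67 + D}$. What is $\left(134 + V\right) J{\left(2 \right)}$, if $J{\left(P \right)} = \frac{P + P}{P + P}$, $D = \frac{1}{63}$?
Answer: $136 - \frac{2 i \sqrt{7385}}{21} \approx 136.0 - 8.1844 i$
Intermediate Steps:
$D = \frac{1}{63} \approx 0.015873$
$J{\left(P \right)} = 1$ ($J{\left(P \right)} = \frac{2 P}{2 P} = 2 P \frac{1}{2 P} = 1$)
$V = 2 - \frac{2 i \sqrt{7385}}{21}$ ($V = 2 - \sqrt{-67 + \frac{1}{63}} = 2 - \sqrt{- \frac{4220}{63}} = 2 - \frac{2 i \sqrt{7385}}{21} \approx 2.0 - 8.1844 i$)
$\left(134 + V\right) J{\left(2 \right)} = \left(134 + \left(2 - \frac{2 i \sqrt{7385}}{21}\right)\right) 1 = \left(136 - \frac{2 i \sqrt{7385}}{21}\right) 1 = 136 - \frac{2 i \sqrt{7385}}{21}$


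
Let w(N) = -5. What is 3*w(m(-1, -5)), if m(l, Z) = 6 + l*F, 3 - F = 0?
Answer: -15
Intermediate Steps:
F = 3 (F = 3 - 1*0 = 3 + 0 = 3)
m(l, Z) = 6 + 3*l (m(l, Z) = 6 + l*3 = 6 + 3*l)
3*w(m(-1, -5)) = 3*(-5) = -15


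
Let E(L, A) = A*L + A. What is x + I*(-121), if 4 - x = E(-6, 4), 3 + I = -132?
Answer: 16359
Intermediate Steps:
I = -135 (I = -3 - 132 = -135)
E(L, A) = A + A*L
x = 24 (x = 4 - 4*(1 - 6) = 4 - 4*(-5) = 4 - 1*(-20) = 4 + 20 = 24)
x + I*(-121) = 24 - 135*(-121) = 24 + 16335 = 16359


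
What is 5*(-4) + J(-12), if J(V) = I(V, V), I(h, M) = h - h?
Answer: -20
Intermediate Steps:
I(h, M) = 0
J(V) = 0
5*(-4) + J(-12) = 5*(-4) + 0 = -20 + 0 = -20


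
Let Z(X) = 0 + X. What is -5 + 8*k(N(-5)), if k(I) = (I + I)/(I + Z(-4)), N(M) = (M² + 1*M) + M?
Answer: 185/11 ≈ 16.818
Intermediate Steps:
Z(X) = X
N(M) = M² + 2*M (N(M) = (M² + M) + M = (M + M²) + M = M² + 2*M)
k(I) = 2*I/(-4 + I) (k(I) = (I + I)/(I - 4) = (2*I)/(-4 + I) = 2*I/(-4 + I))
-5 + 8*k(N(-5)) = -5 + 8*(2*(-5*(2 - 5))/(-4 - 5*(2 - 5))) = -5 + 8*(2*(-5*(-3))/(-4 - 5*(-3))) = -5 + 8*(2*15/(-4 + 15)) = -5 + 8*(2*15/11) = -5 + 8*(2*15*(1/11)) = -5 + 8*(30/11) = -5 + 240/11 = 185/11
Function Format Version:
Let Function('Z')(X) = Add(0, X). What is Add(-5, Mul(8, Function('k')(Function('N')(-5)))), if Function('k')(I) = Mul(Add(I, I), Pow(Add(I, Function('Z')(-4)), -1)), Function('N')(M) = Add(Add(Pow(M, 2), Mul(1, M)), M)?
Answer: Rational(185, 11) ≈ 16.818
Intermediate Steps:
Function('Z')(X) = X
Function('N')(M) = Add(Pow(M, 2), Mul(2, M)) (Function('N')(M) = Add(Add(Pow(M, 2), M), M) = Add(Add(M, Pow(M, 2)), M) = Add(Pow(M, 2), Mul(2, M)))
Function('k')(I) = Mul(2, I, Pow(Add(-4, I), -1)) (Function('k')(I) = Mul(Add(I, I), Pow(Add(I, -4), -1)) = Mul(Mul(2, I), Pow(Add(-4, I), -1)) = Mul(2, I, Pow(Add(-4, I), -1)))
Add(-5, Mul(8, Function('k')(Function('N')(-5)))) = Add(-5, Mul(8, Mul(2, Mul(-5, Add(2, -5)), Pow(Add(-4, Mul(-5, Add(2, -5))), -1)))) = Add(-5, Mul(8, Mul(2, Mul(-5, -3), Pow(Add(-4, Mul(-5, -3)), -1)))) = Add(-5, Mul(8, Mul(2, 15, Pow(Add(-4, 15), -1)))) = Add(-5, Mul(8, Mul(2, 15, Pow(11, -1)))) = Add(-5, Mul(8, Mul(2, 15, Rational(1, 11)))) = Add(-5, Mul(8, Rational(30, 11))) = Add(-5, Rational(240, 11)) = Rational(185, 11)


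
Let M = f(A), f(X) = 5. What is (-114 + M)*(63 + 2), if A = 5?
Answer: -7085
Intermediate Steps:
M = 5
(-114 + M)*(63 + 2) = (-114 + 5)*(63 + 2) = -109*65 = -7085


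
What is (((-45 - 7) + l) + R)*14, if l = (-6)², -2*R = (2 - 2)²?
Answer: -224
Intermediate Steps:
R = 0 (R = -(2 - 2)²/2 = -½*0² = -½*0 = 0)
l = 36
(((-45 - 7) + l) + R)*14 = (((-45 - 7) + 36) + 0)*14 = ((-52 + 36) + 0)*14 = (-16 + 0)*14 = -16*14 = -224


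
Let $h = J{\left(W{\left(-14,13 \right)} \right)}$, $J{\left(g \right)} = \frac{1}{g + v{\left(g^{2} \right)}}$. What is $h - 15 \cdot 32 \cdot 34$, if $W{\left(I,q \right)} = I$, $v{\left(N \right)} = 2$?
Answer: $- \frac{195841}{12} \approx -16320.0$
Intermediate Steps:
$J{\left(g \right)} = \frac{1}{2 + g}$ ($J{\left(g \right)} = \frac{1}{g + 2} = \frac{1}{2 + g}$)
$h = - \frac{1}{12}$ ($h = \frac{1}{2 - 14} = \frac{1}{-12} = - \frac{1}{12} \approx -0.083333$)
$h - 15 \cdot 32 \cdot 34 = - \frac{1}{12} - 15 \cdot 32 \cdot 34 = - \frac{1}{12} - 480 \cdot 34 = - \frac{1}{12} - 16320 = - \frac{195841}{12}$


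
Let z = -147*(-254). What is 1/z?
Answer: 1/37338 ≈ 2.6782e-5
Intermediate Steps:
z = 37338
1/z = 1/37338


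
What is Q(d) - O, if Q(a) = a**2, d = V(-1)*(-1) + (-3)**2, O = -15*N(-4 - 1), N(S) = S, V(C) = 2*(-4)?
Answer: 214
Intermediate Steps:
V(C) = -8
O = 75 (O = -15*(-4 - 1) = -15*(-5) = 75)
d = 17 (d = -8*(-1) + (-3)**2 = 8 + 9 = 17)
Q(d) - O = 17**2 - 1*75 = 289 - 75 = 214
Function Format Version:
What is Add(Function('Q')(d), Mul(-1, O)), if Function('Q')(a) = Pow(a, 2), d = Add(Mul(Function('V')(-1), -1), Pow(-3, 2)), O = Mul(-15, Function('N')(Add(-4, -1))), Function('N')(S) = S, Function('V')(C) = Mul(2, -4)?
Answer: 214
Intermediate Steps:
Function('V')(C) = -8
O = 75 (O = Mul(-15, Add(-4, -1)) = Mul(-15, -5) = 75)
d = 17 (d = Add(Mul(-8, -1), Pow(-3, 2)) = Add(8, 9) = 17)
Add(Function('Q')(d), Mul(-1, O)) = Add(Pow(17, 2), Mul(-1, 75)) = Add(289, -75) = 214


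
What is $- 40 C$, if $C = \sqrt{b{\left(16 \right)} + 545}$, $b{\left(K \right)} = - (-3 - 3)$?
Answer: $- 40 \sqrt{551} \approx -938.94$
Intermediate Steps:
$b{\left(K \right)} = 6$ ($b{\left(K \right)} = \left(-1\right) \left(-6\right) = 6$)
$C = \sqrt{551}$ ($C = \sqrt{6 + 545} = \sqrt{551} \approx 23.473$)
$- 40 C = - 40 \sqrt{551}$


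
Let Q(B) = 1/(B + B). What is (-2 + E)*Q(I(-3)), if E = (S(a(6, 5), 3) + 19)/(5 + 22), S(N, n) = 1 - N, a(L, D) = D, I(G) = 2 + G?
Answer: 13/18 ≈ 0.72222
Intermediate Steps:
Q(B) = 1/(2*B)
E = 5/9 (E = ((1 - 1*5) + 19)/(5 + 22) = ((1 - 5) + 19)/27 = (-4 + 19)*(1/27) = 15*(1/27) = 5/9 ≈ 0.55556)
(-2 + E)*Q(I(-3)) = (-2 + 5/9)*(1/(2*(2 - 3))) = -13/(18*(-1)) = -13*(-1)/18 = -13/9*(-1/2) = 13/18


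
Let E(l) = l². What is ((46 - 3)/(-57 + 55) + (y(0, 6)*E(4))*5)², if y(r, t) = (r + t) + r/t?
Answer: 840889/4 ≈ 2.1022e+5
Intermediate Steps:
y(r, t) = r + t + r/t
((46 - 3)/(-57 + 55) + (y(0, 6)*E(4))*5)² = ((46 - 3)/(-57 + 55) + ((0 + 6 + 0/6)*4²)*5)² = (43/(-2) + ((0 + 6 + 0*(⅙))*16)*5)² = (43*(-½) + ((0 + 6 + 0)*16)*5)² = (-43/2 + (6*16)*5)² = (-43/2 + 96*5)² = (-43/2 + 480)² = (917/2)² = 840889/4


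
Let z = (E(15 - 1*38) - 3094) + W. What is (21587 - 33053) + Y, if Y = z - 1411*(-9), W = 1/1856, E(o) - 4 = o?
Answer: -3489279/1856 ≈ -1880.0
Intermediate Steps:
E(o) = 4 + o
W = 1/1856 ≈ 0.00053879
z = -5777727/1856 (z = ((4 + (15 - 1*38)) - 3094) + 1/1856 = ((4 + (15 - 38)) - 3094) + 1/1856 = ((4 - 23) - 3094) + 1/1856 = (-19 - 3094) + 1/1856 = -3113 + 1/1856 = -5777727/1856 ≈ -3113.0)
Y = 17791617/1856 (Y = -5777727/1856 - 1411*(-9) = -5777727/1856 - 1*(-12699) = -5777727/1856 + 12699 = 17791617/1856 ≈ 9586.0)
(21587 - 33053) + Y = (21587 - 33053) + 17791617/1856 = -11466 + 17791617/1856 = -3489279/1856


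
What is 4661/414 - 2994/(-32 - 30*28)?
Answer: 1325977/90252 ≈ 14.692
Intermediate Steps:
4661/414 - 2994/(-32 - 30*28) = 4661*(1/414) - 2994/(-32 - 840) = 4661/414 - 2994/(-872) = 4661/414 - 2994*(-1/872) = 4661/414 + 1497/436 = 1325977/90252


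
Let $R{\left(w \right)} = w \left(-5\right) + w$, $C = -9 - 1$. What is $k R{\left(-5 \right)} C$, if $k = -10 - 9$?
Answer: $3800$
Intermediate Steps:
$C = -10$
$R{\left(w \right)} = - 4 w$ ($R{\left(w \right)} = - 5 w + w = - 4 w$)
$k = -19$ ($k = -10 - 9 = -19$)
$k R{\left(-5 \right)} C = - 19 \left(\left(-4\right) \left(-5\right)\right) \left(-10\right) = \left(-19\right) 20 \left(-10\right) = \left(-380\right) \left(-10\right) = 3800$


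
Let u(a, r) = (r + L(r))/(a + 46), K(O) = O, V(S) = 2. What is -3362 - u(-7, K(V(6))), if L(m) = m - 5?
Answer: -131117/39 ≈ -3362.0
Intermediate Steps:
L(m) = -5 + m
u(a, r) = (-5 + 2*r)/(46 + a) (u(a, r) = (r + (-5 + r))/(a + 46) = (-5 + 2*r)/(46 + a))
-3362 - u(-7, K(V(6))) = -3362 - (-5 + 2*2)/(46 - 7) = -3362 - (-5 + 4)/39 = -3362 - (-1)/39 = -3362 - 1*(-1/39) = -3362 + 1/39 = -131117/39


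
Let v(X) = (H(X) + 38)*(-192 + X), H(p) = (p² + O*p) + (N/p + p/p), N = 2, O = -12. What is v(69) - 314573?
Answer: -18472049/23 ≈ -8.0313e+5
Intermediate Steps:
H(p) = 1 + p² - 12*p + 2/p (H(p) = (p² - 12*p) + (2/p + p/p) = (p² - 12*p) + (2/p + 1) = (p² - 12*p) + (1 + 2/p) = 1 + p² - 12*p + 2/p)
v(X) = (-192 + X)*(39 + X² - 12*X + 2/X) (v(X) = ((1 + X² - 12*X + 2/X) + 38)*(-192 + X) = (39 + X² - 12*X + 2/X)*(-192 + X) = (-192 + X)*(39 + X² - 12*X + 2/X))
v(69) - 314573 = (-7486 + 69³ - 384/69 - 204*69² + 2343*69) - 314573 = (-7486 + 328509 - 384*1/69 - 204*4761 + 161667) - 314573 = (-7486 + 328509 - 128/23 - 971244 + 161667) - 314573 = -11236870/23 - 314573 = -18472049/23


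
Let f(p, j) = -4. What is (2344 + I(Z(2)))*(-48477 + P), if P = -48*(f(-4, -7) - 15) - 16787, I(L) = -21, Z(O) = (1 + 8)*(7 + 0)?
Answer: -149489696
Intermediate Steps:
Z(O) = 63 (Z(O) = 9*7 = 63)
P = -15875 (P = -48*(-4 - 15) - 16787 = -48*(-19) - 16787 = 912 - 16787 = -15875)
(2344 + I(Z(2)))*(-48477 + P) = (2344 - 21)*(-48477 - 15875) = 2323*(-64352) = -149489696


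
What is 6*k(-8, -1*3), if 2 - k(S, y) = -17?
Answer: 114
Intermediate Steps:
k(S, y) = 19 (k(S, y) = 2 - 1*(-17) = 2 + 17 = 19)
6*k(-8, -1*3) = 6*19 = 114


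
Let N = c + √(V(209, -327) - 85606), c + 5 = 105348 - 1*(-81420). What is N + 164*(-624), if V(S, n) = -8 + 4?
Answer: 84427 + I*√85610 ≈ 84427.0 + 292.59*I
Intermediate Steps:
V(S, n) = -4
c = 186763 (c = -5 + (105348 - 1*(-81420)) = -5 + (105348 + 81420) = -5 + 186768 = 186763)
N = 186763 + I*√85610 (N = 186763 + √(-4 - 85606) = 186763 + √(-85610) = 186763 + I*√85610 ≈ 1.8676e+5 + 292.59*I)
N + 164*(-624) = (186763 + I*√85610) + 164*(-624) = (186763 + I*√85610) - 102336 = 84427 + I*√85610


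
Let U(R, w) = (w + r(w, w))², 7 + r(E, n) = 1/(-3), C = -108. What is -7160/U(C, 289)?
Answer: -12888/142805 ≈ -0.090249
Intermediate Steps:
r(E, n) = -22/3 (r(E, n) = -7 + 1/(-3) = -7 - ⅓ = -22/3)
U(R, w) = (-22/3 + w)² (U(R, w) = (w - 22/3)² = (-22/3 + w)²)
-7160/U(C, 289) = -7160*9/(-22 + 3*289)² = -7160*9/(-22 + 867)² = -7160/((⅑)*845²) = -7160/((⅑)*714025) = -7160/714025/9 = -7160*9/714025 = -12888/142805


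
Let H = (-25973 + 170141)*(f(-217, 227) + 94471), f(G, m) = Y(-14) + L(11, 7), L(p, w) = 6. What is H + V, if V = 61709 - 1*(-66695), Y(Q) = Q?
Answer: 13618670188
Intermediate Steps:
f(G, m) = -8 (f(G, m) = -14 + 6 = -8)
V = 128404 (V = 61709 + 66695 = 128404)
H = 13618541784 (H = (-25973 + 170141)*(-8 + 94471) = 144168*94463 = 13618541784)
H + V = 13618541784 + 128404 = 13618670188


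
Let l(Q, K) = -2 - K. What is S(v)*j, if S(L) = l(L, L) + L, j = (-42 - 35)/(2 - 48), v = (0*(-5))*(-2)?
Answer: -77/23 ≈ -3.3478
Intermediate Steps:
v = 0 (v = 0*(-2) = 0)
j = 77/46 (j = -77/(-46) = -77*(-1/46) = 77/46 ≈ 1.6739)
S(L) = -2 (S(L) = (-2 - L) + L = -2)
S(v)*j = -2*77/46 = -77/23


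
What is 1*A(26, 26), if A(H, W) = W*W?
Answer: 676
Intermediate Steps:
A(H, W) = W**2
1*A(26, 26) = 1*26**2 = 1*676 = 676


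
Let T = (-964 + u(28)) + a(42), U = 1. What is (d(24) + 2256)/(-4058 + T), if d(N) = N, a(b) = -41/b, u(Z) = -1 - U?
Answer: -95760/211049 ≈ -0.45373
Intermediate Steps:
u(Z) = -2 (u(Z) = -1 - 1*1 = -1 - 1 = -2)
T = -40613/42 (T = (-964 - 2) - 41/42 = -966 - 41*1/42 = -966 - 41/42 = -40613/42 ≈ -966.98)
(d(24) + 2256)/(-4058 + T) = (24 + 2256)/(-4058 - 40613/42) = 2280/(-211049/42) = 2280*(-42/211049) = -95760/211049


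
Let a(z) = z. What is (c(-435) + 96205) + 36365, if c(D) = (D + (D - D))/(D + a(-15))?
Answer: 3977129/30 ≈ 1.3257e+5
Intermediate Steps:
c(D) = D/(-15 + D) (c(D) = (D + (D - D))/(D - 15) = (D + 0)/(-15 + D) = D/(-15 + D))
(c(-435) + 96205) + 36365 = (-435/(-15 - 435) + 96205) + 36365 = (-435/(-450) + 96205) + 36365 = (-435*(-1/450) + 96205) + 36365 = (29/30 + 96205) + 36365 = 2886179/30 + 36365 = 3977129/30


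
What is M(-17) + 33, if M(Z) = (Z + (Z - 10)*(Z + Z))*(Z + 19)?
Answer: 1835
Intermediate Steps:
M(Z) = (19 + Z)*(Z + 2*Z*(-10 + Z)) (M(Z) = (Z + (-10 + Z)*(2*Z))*(19 + Z) = (Z + 2*Z*(-10 + Z))*(19 + Z) = (19 + Z)*(Z + 2*Z*(-10 + Z)))
M(-17) + 33 = -17*(-361 + 2*(-17)² + 19*(-17)) + 33 = -17*(-361 + 2*289 - 323) + 33 = -17*(-361 + 578 - 323) + 33 = -17*(-106) + 33 = 1802 + 33 = 1835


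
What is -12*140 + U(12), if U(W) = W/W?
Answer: -1679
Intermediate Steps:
U(W) = 1
-12*140 + U(12) = -12*140 + 1 = -1680 + 1 = -1679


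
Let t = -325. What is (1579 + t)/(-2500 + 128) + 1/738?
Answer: -115385/218817 ≈ -0.52731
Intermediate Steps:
(1579 + t)/(-2500 + 128) + 1/738 = (1579 - 325)/(-2500 + 128) + 1/738 = 1254/(-2372) + 1/738 = 1254*(-1/2372) + 1/738 = -627/1186 + 1/738 = -115385/218817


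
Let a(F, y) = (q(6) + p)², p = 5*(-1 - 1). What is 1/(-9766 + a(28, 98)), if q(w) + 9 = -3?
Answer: -1/9282 ≈ -0.00010774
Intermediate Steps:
q(w) = -12 (q(w) = -9 - 3 = -12)
p = -10 (p = 5*(-2) = -10)
a(F, y) = 484 (a(F, y) = (-12 - 10)² = (-22)² = 484)
1/(-9766 + a(28, 98)) = 1/(-9766 + 484) = 1/(-9282) = -1/9282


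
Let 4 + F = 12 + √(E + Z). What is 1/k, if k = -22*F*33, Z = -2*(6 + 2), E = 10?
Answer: I/(726*(√6 - 8*I)) ≈ -0.00015742 + 4.8199e-5*I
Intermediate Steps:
Z = -16 (Z = -2*8 = -16)
F = 8 + I*√6 (F = -4 + (12 + √(10 - 16)) = -4 + (12 + √(-6)) = -4 + (12 + I*√6) = 8 + I*√6 ≈ 8.0 + 2.4495*I)
k = -5808 - 726*I*√6 (k = -22*(8 + I*√6)*33 = (-176 - 22*I*√6)*33 = -5808 - 726*I*√6 ≈ -5808.0 - 1778.3*I)
1/k = 1/(-5808 - 726*I*√6)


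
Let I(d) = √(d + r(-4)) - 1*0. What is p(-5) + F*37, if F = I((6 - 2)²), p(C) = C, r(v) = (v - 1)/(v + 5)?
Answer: -5 + 37*√11 ≈ 117.72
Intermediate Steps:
r(v) = (-1 + v)/(5 + v)
I(d) = √(-5 + d) (I(d) = √(d + (-1 - 4)/(5 - 4)) - 1*0 = √(d - 5/1) + 0 = √(d + 1*(-5)) + 0 = √(d - 5) + 0 = √(-5 + d) + 0 = √(-5 + d))
F = √11 (F = √(-5 + (6 - 2)²) = √(-5 + 4²) = √(-5 + 16) = √11 ≈ 3.3166)
p(-5) + F*37 = -5 + √11*37 = -5 + 37*√11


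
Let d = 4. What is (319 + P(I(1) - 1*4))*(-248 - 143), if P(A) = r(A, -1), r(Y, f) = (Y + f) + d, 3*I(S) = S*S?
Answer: -373405/3 ≈ -1.2447e+5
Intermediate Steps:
I(S) = S²/3 (I(S) = (S*S)/3 = S²/3)
r(Y, f) = 4 + Y + f (r(Y, f) = (Y + f) + 4 = 4 + Y + f)
P(A) = 3 + A (P(A) = 4 + A - 1 = 3 + A)
(319 + P(I(1) - 1*4))*(-248 - 143) = (319 + (3 + ((⅓)*1² - 1*4)))*(-248 - 143) = (319 + (3 + ((⅓)*1 - 4)))*(-391) = (319 + (3 + (⅓ - 4)))*(-391) = (319 + (3 - 11/3))*(-391) = (319 - ⅔)*(-391) = (955/3)*(-391) = -373405/3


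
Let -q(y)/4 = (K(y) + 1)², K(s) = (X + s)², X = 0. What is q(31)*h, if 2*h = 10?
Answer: -18508880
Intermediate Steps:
K(s) = s² (K(s) = (0 + s)² = s²)
q(y) = -4*(1 + y²)² (q(y) = -4*(y² + 1)² = -4*(1 + y²)²)
h = 5 (h = (½)*10 = 5)
q(31)*h = -4*(1 + 31²)²*5 = -4*(1 + 961)²*5 = -4*962²*5 = -4*925444*5 = -3701776*5 = -18508880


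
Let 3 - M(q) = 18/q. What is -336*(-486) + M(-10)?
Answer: 816504/5 ≈ 1.6330e+5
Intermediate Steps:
M(q) = 3 - 18/q
-336*(-486) + M(-10) = -336*(-486) + (3 - 18/(-10)) = 163296 + (3 - 18*(-⅒)) = 163296 + (3 + 9/5) = 163296 + 24/5 = 816504/5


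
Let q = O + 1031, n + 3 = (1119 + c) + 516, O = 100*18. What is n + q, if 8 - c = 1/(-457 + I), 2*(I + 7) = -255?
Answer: 5289195/1183 ≈ 4471.0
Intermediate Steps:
I = -269/2 (I = -7 + (1/2)*(-255) = -7 - 255/2 = -269/2 ≈ -134.50)
c = 9466/1183 (c = 8 - 1/(-457 - 269/2) = 8 - 1/(-1183/2) = 8 - 1*(-2/1183) = 8 + 2/1183 = 9466/1183 ≈ 8.0017)
O = 1800
n = 1940122/1183 (n = -3 + ((1119 + 9466/1183) + 516) = -3 + (1333243/1183 + 516) = -3 + 1943671/1183 = 1940122/1183 ≈ 1640.0)
q = 2831 (q = 1800 + 1031 = 2831)
n + q = 1940122/1183 + 2831 = 5289195/1183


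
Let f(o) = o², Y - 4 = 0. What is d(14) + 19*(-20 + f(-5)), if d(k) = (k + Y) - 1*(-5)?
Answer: 118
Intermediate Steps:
Y = 4 (Y = 4 + 0 = 4)
d(k) = 9 + k (d(k) = (k + 4) - 1*(-5) = (4 + k) + 5 = 9 + k)
d(14) + 19*(-20 + f(-5)) = (9 + 14) + 19*(-20 + (-5)²) = 23 + 19*(-20 + 25) = 23 + 19*5 = 23 + 95 = 118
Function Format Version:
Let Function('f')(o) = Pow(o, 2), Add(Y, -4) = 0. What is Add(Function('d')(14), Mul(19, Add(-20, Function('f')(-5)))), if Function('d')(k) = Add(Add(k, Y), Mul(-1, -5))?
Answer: 118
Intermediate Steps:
Y = 4 (Y = Add(4, 0) = 4)
Function('d')(k) = Add(9, k) (Function('d')(k) = Add(Add(k, 4), Mul(-1, -5)) = Add(Add(4, k), 5) = Add(9, k))
Add(Function('d')(14), Mul(19, Add(-20, Function('f')(-5)))) = Add(Add(9, 14), Mul(19, Add(-20, Pow(-5, 2)))) = Add(23, Mul(19, Add(-20, 25))) = Add(23, Mul(19, 5)) = Add(23, 95) = 118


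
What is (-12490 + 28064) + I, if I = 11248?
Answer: 26822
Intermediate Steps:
(-12490 + 28064) + I = (-12490 + 28064) + 11248 = 15574 + 11248 = 26822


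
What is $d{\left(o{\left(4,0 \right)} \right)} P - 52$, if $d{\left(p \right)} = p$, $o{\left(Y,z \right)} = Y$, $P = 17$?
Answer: $16$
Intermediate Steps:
$d{\left(o{\left(4,0 \right)} \right)} P - 52 = 4 \cdot 17 - 52 = 68 - 52 = 16$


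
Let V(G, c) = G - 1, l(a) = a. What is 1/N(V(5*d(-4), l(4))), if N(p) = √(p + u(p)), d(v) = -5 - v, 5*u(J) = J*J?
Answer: √30/6 ≈ 0.91287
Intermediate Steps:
u(J) = J²/5 (u(J) = (J*J)/5 = J²/5)
V(G, c) = -1 + G
N(p) = √(p + p²/5)
1/N(V(5*d(-4), l(4))) = 1/(√5*√((-1 + 5*(-5 - 1*(-4)))*(5 + (-1 + 5*(-5 - 1*(-4)))))/5) = 1/(√5*√((-1 + 5*(-5 + 4))*(5 + (-1 + 5*(-5 + 4))))/5) = 1/(√5*√((-1 + 5*(-1))*(5 + (-1 + 5*(-1))))/5) = 1/(√5*√((-1 - 5)*(5 + (-1 - 5)))/5) = 1/(√5*√(-6*(5 - 6))/5) = 1/(√5*√(-6*(-1))/5) = 1/(√5*√6/5) = 1/(√30/5) = √30/6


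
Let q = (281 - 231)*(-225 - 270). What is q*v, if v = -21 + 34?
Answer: -321750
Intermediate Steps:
q = -24750 (q = 50*(-495) = -24750)
v = 13
q*v = -24750*13 = -321750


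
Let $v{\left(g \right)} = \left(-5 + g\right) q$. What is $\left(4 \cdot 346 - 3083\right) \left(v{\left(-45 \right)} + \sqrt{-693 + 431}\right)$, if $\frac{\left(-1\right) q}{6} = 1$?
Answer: $-509700 - 1699 i \sqrt{262} \approx -5.097 \cdot 10^{5} - 27501.0 i$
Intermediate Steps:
$q = -6$ ($q = \left(-6\right) 1 = -6$)
$v{\left(g \right)} = 30 - 6 g$ ($v{\left(g \right)} = \left(-5 + g\right) \left(-6\right) = 30 - 6 g$)
$\left(4 \cdot 346 - 3083\right) \left(v{\left(-45 \right)} + \sqrt{-693 + 431}\right) = \left(4 \cdot 346 - 3083\right) \left(\left(30 - -270\right) + \sqrt{-693 + 431}\right) = \left(1384 - 3083\right) \left(\left(30 + 270\right) + \sqrt{-262}\right) = - 1699 \left(300 + i \sqrt{262}\right) = -509700 - 1699 i \sqrt{262}$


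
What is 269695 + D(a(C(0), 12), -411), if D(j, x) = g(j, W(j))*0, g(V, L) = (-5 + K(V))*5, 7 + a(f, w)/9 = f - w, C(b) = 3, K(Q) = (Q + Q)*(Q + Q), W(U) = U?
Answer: 269695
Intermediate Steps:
K(Q) = 4*Q**2 (K(Q) = (2*Q)*(2*Q) = 4*Q**2)
a(f, w) = -63 - 9*w + 9*f (a(f, w) = -63 + 9*(f - w) = -63 + (-9*w + 9*f) = -63 - 9*w + 9*f)
g(V, L) = -25 + 20*V**2 (g(V, L) = (-5 + 4*V**2)*5 = -25 + 20*V**2)
D(j, x) = 0 (D(j, x) = (-25 + 20*j**2)*0 = 0)
269695 + D(a(C(0), 12), -411) = 269695 + 0 = 269695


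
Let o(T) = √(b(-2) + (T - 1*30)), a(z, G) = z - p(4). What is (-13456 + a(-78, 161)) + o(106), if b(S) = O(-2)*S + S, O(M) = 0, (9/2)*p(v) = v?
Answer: -121814/9 + √74 ≈ -13526.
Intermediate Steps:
p(v) = 2*v/9
b(S) = S (b(S) = 0*S + S = 0 + S = S)
a(z, G) = -8/9 + z (a(z, G) = z - 2*4/9 = z - 1*8/9 = z - 8/9 = -8/9 + z)
o(T) = √(-32 + T) (o(T) = √(-2 + (T - 1*30)) = √(-2 + (T - 30)) = √(-2 + (-30 + T)) = √(-32 + T))
(-13456 + a(-78, 161)) + o(106) = (-13456 + (-8/9 - 78)) + √(-32 + 106) = (-13456 - 710/9) + √74 = -121814/9 + √74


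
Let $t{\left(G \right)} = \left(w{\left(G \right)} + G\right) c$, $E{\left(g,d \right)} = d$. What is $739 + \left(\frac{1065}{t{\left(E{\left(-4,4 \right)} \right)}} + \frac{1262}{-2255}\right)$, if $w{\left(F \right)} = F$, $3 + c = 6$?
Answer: $\frac{14121989}{18040} \approx 782.82$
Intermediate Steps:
$c = 3$ ($c = -3 + 6 = 3$)
$t{\left(G \right)} = 6 G$ ($t{\left(G \right)} = \left(G + G\right) 3 = 2 G 3 = 6 G$)
$739 + \left(\frac{1065}{t{\left(E{\left(-4,4 \right)} \right)}} + \frac{1262}{-2255}\right) = 739 + \left(\frac{1065}{6 \cdot 4} + \frac{1262}{-2255}\right) = 739 + \left(\frac{1065}{24} + 1262 \left(- \frac{1}{2255}\right)\right) = 739 + \left(1065 \cdot \frac{1}{24} - \frac{1262}{2255}\right) = 739 + \left(\frac{355}{8} - \frac{1262}{2255}\right) = 739 + \frac{790429}{18040} = \frac{14121989}{18040}$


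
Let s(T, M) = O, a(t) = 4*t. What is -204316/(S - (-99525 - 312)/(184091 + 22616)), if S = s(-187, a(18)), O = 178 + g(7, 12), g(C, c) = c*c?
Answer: -42233547412/66659491 ≈ -633.57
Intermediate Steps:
g(C, c) = c²
O = 322 (O = 178 + 12² = 178 + 144 = 322)
s(T, M) = 322
S = 322
-204316/(S - (-99525 - 312)/(184091 + 22616)) = -204316/(322 - (-99525 - 312)/(184091 + 22616)) = -204316/(322 - (-99837)/206707) = -204316/(322 - 1*(-99837/206707)) = -204316/(322 + 99837/206707) = -204316/66659491/206707 = -204316*206707/66659491 = -42233547412/66659491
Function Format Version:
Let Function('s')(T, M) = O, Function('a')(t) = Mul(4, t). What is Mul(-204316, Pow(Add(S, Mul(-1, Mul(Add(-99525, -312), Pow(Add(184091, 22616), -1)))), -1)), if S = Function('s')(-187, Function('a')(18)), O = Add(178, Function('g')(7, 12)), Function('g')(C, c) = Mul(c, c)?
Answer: Rational(-42233547412, 66659491) ≈ -633.57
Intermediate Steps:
Function('g')(C, c) = Pow(c, 2)
O = 322 (O = Add(178, Pow(12, 2)) = Add(178, 144) = 322)
Function('s')(T, M) = 322
S = 322
Mul(-204316, Pow(Add(S, Mul(-1, Mul(Add(-99525, -312), Pow(Add(184091, 22616), -1)))), -1)) = Mul(-204316, Pow(Add(322, Mul(-1, Mul(Add(-99525, -312), Pow(Add(184091, 22616), -1)))), -1)) = Mul(-204316, Pow(Add(322, Mul(-1, Mul(-99837, Pow(206707, -1)))), -1)) = Mul(-204316, Pow(Add(322, Mul(-1, Mul(-99837, Rational(1, 206707)))), -1)) = Mul(-204316, Pow(Add(322, Mul(-1, Rational(-99837, 206707))), -1)) = Mul(-204316, Pow(Add(322, Rational(99837, 206707)), -1)) = Mul(-204316, Pow(Rational(66659491, 206707), -1)) = Mul(-204316, Rational(206707, 66659491)) = Rational(-42233547412, 66659491)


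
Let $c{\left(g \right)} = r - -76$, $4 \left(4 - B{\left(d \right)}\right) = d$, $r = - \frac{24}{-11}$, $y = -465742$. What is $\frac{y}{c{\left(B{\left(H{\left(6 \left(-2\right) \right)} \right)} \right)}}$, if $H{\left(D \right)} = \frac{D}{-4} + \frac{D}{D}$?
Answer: $- \frac{2561581}{430} \approx -5957.2$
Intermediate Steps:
$r = \frac{24}{11}$ ($r = \left(-24\right) \left(- \frac{1}{11}\right) = \frac{24}{11} \approx 2.1818$)
$H{\left(D \right)} = 1 - \frac{D}{4}$ ($H{\left(D \right)} = D \left(- \frac{1}{4}\right) + 1 = - \frac{D}{4} + 1 = 1 - \frac{D}{4}$)
$B{\left(d \right)} = 4 - \frac{d}{4}$
$c{\left(g \right)} = \frac{860}{11}$ ($c{\left(g \right)} = \frac{24}{11} - -76 = \frac{24}{11} + 76 = \frac{860}{11}$)
$\frac{y}{c{\left(B{\left(H{\left(6 \left(-2\right) \right)} \right)} \right)}} = - \frac{465742}{\frac{860}{11}} = \left(-465742\right) \frac{11}{860} = - \frac{2561581}{430}$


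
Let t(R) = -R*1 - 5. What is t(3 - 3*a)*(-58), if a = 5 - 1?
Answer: -232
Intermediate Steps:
a = 4
t(R) = -5 - R (t(R) = -R - 5 = -5 - R)
t(3 - 3*a)*(-58) = (-5 - (3 - 3*4))*(-58) = (-5 - (3 - 12))*(-58) = (-5 - 1*(-9))*(-58) = (-5 + 9)*(-58) = 4*(-58) = -232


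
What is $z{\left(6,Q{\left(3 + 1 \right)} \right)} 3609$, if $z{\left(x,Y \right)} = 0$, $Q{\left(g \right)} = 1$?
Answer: $0$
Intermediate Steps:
$z{\left(6,Q{\left(3 + 1 \right)} \right)} 3609 = 0 \cdot 3609 = 0$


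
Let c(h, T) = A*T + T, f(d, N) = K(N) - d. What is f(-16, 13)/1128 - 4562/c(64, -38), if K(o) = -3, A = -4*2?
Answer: -2571239/150024 ≈ -17.139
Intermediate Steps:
A = -8
f(d, N) = -3 - d
c(h, T) = -7*T (c(h, T) = -8*T + T = -7*T)
f(-16, 13)/1128 - 4562/c(64, -38) = (-3 - 1*(-16))/1128 - 4562/((-7*(-38))) = (-3 + 16)*(1/1128) - 4562/266 = 13*(1/1128) - 4562*1/266 = 13/1128 - 2281/133 = -2571239/150024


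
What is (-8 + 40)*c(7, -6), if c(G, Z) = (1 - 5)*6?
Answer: -768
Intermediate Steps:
c(G, Z) = -24 (c(G, Z) = -4*6 = -24)
(-8 + 40)*c(7, -6) = (-8 + 40)*(-24) = 32*(-24) = -768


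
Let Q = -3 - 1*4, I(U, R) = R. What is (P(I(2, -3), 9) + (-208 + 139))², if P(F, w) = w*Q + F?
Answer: 18225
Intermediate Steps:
Q = -7 (Q = -3 - 4 = -7)
P(F, w) = F - 7*w (P(F, w) = w*(-7) + F = -7*w + F = F - 7*w)
(P(I(2, -3), 9) + (-208 + 139))² = ((-3 - 7*9) + (-208 + 139))² = ((-3 - 63) - 69)² = (-66 - 69)² = (-135)² = 18225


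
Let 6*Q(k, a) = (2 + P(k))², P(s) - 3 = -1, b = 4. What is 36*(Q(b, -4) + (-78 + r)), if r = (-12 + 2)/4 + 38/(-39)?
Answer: -36882/13 ≈ -2837.1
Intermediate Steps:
P(s) = 2 (P(s) = 3 - 1 = 2)
Q(k, a) = 8/3 (Q(k, a) = (2 + 2)²/6 = (⅙)*4² = (⅙)*16 = 8/3)
r = -271/78 (r = -10*¼ + 38*(-1/39) = -5/2 - 38/39 = -271/78 ≈ -3.4744)
36*(Q(b, -4) + (-78 + r)) = 36*(8/3 + (-78 - 271/78)) = 36*(8/3 - 6355/78) = 36*(-2049/26) = -36882/13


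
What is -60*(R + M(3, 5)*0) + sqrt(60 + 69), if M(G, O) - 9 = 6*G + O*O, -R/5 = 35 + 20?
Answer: 16500 + sqrt(129) ≈ 16511.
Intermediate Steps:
R = -275 (R = -5*(35 + 20) = -5*55 = -275)
M(G, O) = 9 + O**2 + 6*G (M(G, O) = 9 + (6*G + O*O) = 9 + (6*G + O**2) = 9 + (O**2 + 6*G) = 9 + O**2 + 6*G)
-60*(R + M(3, 5)*0) + sqrt(60 + 69) = -60*(-275 + (9 + 5**2 + 6*3)*0) + sqrt(60 + 69) = -60*(-275 + (9 + 25 + 18)*0) + sqrt(129) = -60*(-275 + 52*0) + sqrt(129) = -60*(-275 + 0) + sqrt(129) = -60*(-275) + sqrt(129) = 16500 + sqrt(129)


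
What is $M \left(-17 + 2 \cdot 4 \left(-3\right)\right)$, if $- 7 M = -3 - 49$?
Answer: $- \frac{2132}{7} \approx -304.57$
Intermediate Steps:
$M = \frac{52}{7}$ ($M = - \frac{-3 - 49}{7} = \left(- \frac{1}{7}\right) \left(-52\right) = \frac{52}{7} \approx 7.4286$)
$M \left(-17 + 2 \cdot 4 \left(-3\right)\right) = \frac{52 \left(-17 + 2 \cdot 4 \left(-3\right)\right)}{7} = \frac{52 \left(-17 + 8 \left(-3\right)\right)}{7} = \frac{52 \left(-17 - 24\right)}{7} = \frac{52}{7} \left(-41\right) = - \frac{2132}{7}$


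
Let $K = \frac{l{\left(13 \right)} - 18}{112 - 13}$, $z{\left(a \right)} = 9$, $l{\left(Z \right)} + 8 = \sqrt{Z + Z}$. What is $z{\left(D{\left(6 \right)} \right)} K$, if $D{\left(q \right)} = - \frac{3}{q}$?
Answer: $- \frac{26}{11} + \frac{\sqrt{26}}{11} \approx -1.9001$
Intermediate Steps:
$l{\left(Z \right)} = -8 + \sqrt{2} \sqrt{Z}$ ($l{\left(Z \right)} = -8 + \sqrt{Z + Z} = -8 + \sqrt{2 Z} = -8 + \sqrt{2} \sqrt{Z}$)
$K = - \frac{26}{99} + \frac{\sqrt{26}}{99}$ ($K = \frac{\left(-8 + \sqrt{2} \sqrt{13}\right) - 18}{112 - 13} = \frac{\left(-8 + \sqrt{26}\right) - 18}{99} = \left(-26 + \sqrt{26}\right) \frac{1}{99} = - \frac{26}{99} + \frac{\sqrt{26}}{99} \approx -0.21112$)
$z{\left(D{\left(6 \right)} \right)} K = 9 \left(- \frac{26}{99} + \frac{\sqrt{26}}{99}\right) = - \frac{26}{11} + \frac{\sqrt{26}}{11}$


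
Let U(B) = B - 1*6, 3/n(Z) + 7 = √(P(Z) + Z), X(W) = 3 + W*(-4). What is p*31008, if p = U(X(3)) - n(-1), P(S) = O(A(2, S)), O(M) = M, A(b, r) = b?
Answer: -449616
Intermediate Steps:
P(S) = 2
X(W) = 3 - 4*W
n(Z) = 3/(-7 + √(2 + Z))
U(B) = -6 + B (U(B) = B - 6 = -6 + B)
p = -29/2 (p = (-6 + (3 - 4*3)) - 3/(-7 + √(2 - 1)) = (-6 + (3 - 12)) - 3/(-7 + √1) = (-6 - 9) - 3/(-7 + 1) = -15 - 3/(-6) = -15 - 3*(-1)/6 = -15 - 1*(-½) = -15 + ½ = -29/2 ≈ -14.500)
p*31008 = -29/2*31008 = -449616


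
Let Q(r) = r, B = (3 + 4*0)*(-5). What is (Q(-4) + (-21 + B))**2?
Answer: 1600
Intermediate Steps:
B = -15 (B = (3 + 0)*(-5) = 3*(-5) = -15)
(Q(-4) + (-21 + B))**2 = (-4 + (-21 - 15))**2 = (-4 - 36)**2 = (-40)**2 = 1600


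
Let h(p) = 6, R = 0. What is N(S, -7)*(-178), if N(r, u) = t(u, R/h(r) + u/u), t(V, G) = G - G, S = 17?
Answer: 0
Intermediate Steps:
t(V, G) = 0
N(r, u) = 0
N(S, -7)*(-178) = 0*(-178) = 0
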